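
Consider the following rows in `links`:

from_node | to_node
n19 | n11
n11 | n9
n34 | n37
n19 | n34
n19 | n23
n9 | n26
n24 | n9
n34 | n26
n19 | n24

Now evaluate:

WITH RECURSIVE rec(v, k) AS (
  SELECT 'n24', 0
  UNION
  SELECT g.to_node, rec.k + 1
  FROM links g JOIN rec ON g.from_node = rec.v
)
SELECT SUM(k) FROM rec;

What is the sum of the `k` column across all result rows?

3

Base: (n24, k=0).
Iteration 1: edges from {n24} -> (n9, k=1).
Iteration 2: edges from {n9} -> (n26, k=2).
Iteration 3: no outgoing edges from {n26}; recursion stops.
SUM(k) = 0 + 1 + 2 = 3.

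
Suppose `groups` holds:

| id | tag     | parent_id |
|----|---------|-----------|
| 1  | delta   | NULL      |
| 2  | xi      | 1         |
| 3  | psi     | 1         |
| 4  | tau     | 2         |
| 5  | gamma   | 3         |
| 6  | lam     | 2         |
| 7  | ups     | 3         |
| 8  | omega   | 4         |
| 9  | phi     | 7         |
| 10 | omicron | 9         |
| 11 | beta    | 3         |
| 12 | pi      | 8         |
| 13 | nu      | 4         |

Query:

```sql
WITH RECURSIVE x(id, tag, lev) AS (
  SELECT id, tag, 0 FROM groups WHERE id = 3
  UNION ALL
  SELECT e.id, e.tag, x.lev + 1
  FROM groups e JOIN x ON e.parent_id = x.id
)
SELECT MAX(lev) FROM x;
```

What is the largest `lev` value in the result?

Base: id=3 (psi) at lev 0.
Iteration 1: rows with parent_id in {3} -> gamma (id 5, lev 1), ups (id 7, lev 1), beta (id 11, lev 1).
Iteration 2: rows with parent_id in {5,7,11} -> phi (id 9, lev 2).
Iteration 3: rows with parent_id in {9} -> omicron (id 10, lev 3).
Iteration 4: no rows with parent_id in {10}; recursion stops.
lev values: 0, 1, 1, 1, 2, 3; the maximum is 3.

3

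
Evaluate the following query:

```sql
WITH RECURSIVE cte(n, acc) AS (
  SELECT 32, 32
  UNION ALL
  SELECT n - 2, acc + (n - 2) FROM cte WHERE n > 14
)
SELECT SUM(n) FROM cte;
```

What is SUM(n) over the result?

230

Base: n=32, acc=32.
Iteration 1: 32 > 14 holds -> n = 32 - 2 = 30, acc = 32 + 30 = 62.
Iteration 2: 30 > 14 holds -> n = 30 - 2 = 28, acc = 62 + 28 = 90.
Iteration 3: 28 > 14 holds -> n = 28 - 2 = 26, acc = 90 + 26 = 116.
Iteration 4: 26 > 14 holds -> n = 26 - 2 = 24, acc = 116 + 24 = 140.
Iteration 5: 24 > 14 holds -> n = 24 - 2 = 22, acc = 140 + 22 = 162.
Iteration 6: 22 > 14 holds -> n = 22 - 2 = 20, acc = 162 + 20 = 182.
Iteration 7: 20 > 14 holds -> n = 20 - 2 = 18, acc = 182 + 18 = 200.
Iteration 8: 18 > 14 holds -> n = 18 - 2 = 16, acc = 200 + 16 = 216.
Iteration 9: 16 > 14 holds -> n = 16 - 2 = 14, acc = 216 + 14 = 230.
Iteration 10: 14 > 14 fails; recursion stops.
SUM(n) = 32 + 30 + 28 + 26 + 24 + 22 + 20 + 18 + 16 + 14 = 230.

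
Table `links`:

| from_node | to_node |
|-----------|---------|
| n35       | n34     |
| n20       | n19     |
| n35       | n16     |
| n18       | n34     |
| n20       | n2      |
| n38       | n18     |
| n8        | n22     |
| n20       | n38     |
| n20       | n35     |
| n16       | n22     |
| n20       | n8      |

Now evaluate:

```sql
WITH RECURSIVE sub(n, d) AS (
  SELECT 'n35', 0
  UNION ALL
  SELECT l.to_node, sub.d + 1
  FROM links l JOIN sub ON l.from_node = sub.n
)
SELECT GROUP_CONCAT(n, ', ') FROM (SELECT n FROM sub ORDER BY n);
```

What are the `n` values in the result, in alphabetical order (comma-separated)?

Base: (n35, d=0).
Iteration 1: edges from {n35} -> (n16, d=1), (n34, d=1).
Iteration 2: edges from {n16,n34} -> (n22, d=2).
Iteration 3: no outgoing edges from {n22}; recursion stops.

n16, n22, n34, n35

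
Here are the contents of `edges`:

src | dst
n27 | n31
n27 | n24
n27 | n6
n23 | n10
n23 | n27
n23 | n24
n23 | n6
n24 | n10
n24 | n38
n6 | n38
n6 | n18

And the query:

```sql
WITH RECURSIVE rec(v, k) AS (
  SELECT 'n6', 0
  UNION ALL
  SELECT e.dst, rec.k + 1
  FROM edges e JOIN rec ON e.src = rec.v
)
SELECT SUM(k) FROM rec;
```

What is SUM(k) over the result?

2

Base: (n6, k=0).
Iteration 1: edges from {n6} -> (n18, k=1), (n38, k=1).
Iteration 2: no outgoing edges from {n18,n38}; recursion stops.
SUM(k) = 0 + 1 + 1 = 2.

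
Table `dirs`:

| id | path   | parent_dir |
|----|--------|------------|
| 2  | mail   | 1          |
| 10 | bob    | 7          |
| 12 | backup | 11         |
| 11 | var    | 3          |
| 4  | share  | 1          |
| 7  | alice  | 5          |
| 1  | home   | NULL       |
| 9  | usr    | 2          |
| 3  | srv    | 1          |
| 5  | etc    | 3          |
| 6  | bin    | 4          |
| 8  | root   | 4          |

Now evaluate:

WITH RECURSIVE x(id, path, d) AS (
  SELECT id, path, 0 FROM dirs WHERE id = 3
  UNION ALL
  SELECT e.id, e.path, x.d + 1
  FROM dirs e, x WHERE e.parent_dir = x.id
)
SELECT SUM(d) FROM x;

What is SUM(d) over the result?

Base: id=3 (srv) at d 0.
Iteration 1: rows with parent_dir in {3} -> etc (id 5, d 1), var (id 11, d 1).
Iteration 2: rows with parent_dir in {5,11} -> alice (id 7, d 2), backup (id 12, d 2).
Iteration 3: rows with parent_dir in {7,12} -> bob (id 10, d 3).
Iteration 4: no rows with parent_dir in {10}; recursion stops.
SUM(d) = 0 + 1 + 1 + 2 + 2 + 3 = 9.

9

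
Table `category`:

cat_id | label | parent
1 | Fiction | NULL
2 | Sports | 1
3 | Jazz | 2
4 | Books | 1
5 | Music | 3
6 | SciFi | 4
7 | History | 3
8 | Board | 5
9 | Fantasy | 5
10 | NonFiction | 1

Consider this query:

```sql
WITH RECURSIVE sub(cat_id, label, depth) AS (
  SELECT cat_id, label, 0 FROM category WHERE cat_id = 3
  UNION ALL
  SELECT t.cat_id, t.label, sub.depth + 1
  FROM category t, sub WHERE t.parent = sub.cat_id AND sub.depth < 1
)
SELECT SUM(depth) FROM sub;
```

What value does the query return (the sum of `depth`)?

Base: cat_id=3 (Jazz) at depth 0.
Iteration 1: rows with parent in {3} -> Music (id 5, depth 1), History (id 7, depth 1).
Iteration 2: depth < 1 fails for all current rows; recursion stops.
SUM(depth) = 0 + 1 + 1 = 2.

2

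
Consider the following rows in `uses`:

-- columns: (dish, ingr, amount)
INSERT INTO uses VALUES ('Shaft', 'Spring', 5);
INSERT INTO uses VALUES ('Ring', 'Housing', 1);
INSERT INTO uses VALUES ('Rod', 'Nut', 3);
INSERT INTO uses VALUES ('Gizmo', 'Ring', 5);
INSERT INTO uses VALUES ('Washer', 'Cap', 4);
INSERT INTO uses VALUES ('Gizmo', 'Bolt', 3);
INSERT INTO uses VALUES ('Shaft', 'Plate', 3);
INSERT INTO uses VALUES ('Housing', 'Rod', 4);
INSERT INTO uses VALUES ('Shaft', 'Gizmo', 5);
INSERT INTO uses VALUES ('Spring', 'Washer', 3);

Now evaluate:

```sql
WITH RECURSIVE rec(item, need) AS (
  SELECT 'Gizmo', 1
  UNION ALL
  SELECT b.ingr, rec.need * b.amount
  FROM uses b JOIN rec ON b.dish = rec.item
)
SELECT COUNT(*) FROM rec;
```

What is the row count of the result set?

6

Base: (Gizmo, need=1).
Iteration 1: components of {Gizmo} -> Bolt = 1*3 = 3, Ring = 1*5 = 5.
Iteration 2: components of {Bolt,Ring} -> Housing = 5*1 = 5.
Iteration 3: components of {Housing} -> Rod = 5*4 = 20.
Iteration 4: components of {Rod} -> Nut = 20*3 = 60.
Iteration 5: no further components; recursion stops.
Total rows emitted: 6.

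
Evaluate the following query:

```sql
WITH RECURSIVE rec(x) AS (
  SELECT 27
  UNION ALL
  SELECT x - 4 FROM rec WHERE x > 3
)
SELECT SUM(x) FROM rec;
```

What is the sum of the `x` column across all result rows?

Base: x=27.
Iteration 1: 27 > 3 holds -> x = 27 - 4 = 23.
Iteration 2: 23 > 3 holds -> x = 23 - 4 = 19.
Iteration 3: 19 > 3 holds -> x = 19 - 4 = 15.
Iteration 4: 15 > 3 holds -> x = 15 - 4 = 11.
Iteration 5: 11 > 3 holds -> x = 11 - 4 = 7.
Iteration 6: 7 > 3 holds -> x = 7 - 4 = 3.
Iteration 7: 3 > 3 fails; recursion stops.
SUM(x) = 27 + 23 + 19 + 15 + 11 + 7 + 3 = 105.

105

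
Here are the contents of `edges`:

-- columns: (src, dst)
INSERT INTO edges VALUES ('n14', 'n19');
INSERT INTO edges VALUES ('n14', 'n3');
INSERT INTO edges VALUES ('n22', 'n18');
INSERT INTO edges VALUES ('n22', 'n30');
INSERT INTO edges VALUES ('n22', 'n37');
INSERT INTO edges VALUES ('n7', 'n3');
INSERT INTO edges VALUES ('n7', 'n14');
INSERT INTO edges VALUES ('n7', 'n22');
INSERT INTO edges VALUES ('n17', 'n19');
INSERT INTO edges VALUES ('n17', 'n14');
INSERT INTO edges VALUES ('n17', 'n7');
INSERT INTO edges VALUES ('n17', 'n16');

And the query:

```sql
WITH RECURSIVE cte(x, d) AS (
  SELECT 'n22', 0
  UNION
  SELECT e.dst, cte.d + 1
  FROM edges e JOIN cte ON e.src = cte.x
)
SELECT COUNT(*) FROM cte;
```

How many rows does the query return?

Base: (n22, d=0).
Iteration 1: edges from {n22} -> (n18, d=1), (n30, d=1), (n37, d=1).
Iteration 2: no outgoing edges from {n18,n30,n37}; recursion stops.
Total rows emitted: 4.

4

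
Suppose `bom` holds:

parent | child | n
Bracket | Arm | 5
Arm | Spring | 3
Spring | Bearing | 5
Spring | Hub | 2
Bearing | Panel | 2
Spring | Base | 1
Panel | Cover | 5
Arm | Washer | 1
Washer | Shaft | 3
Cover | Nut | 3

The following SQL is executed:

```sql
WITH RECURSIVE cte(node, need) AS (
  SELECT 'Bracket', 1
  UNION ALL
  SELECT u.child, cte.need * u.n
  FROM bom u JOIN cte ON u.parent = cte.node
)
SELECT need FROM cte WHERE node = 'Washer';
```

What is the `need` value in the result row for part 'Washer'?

Base: (Bracket, need=1).
Iteration 1: components of {Bracket} -> Arm = 1*5 = 5.
Iteration 2: components of {Arm} -> Spring = 5*3 = 15, Washer = 5*1 = 5.
Iteration 3: components of {Spring,Washer} -> Base = 15*1 = 15, Bearing = 15*5 = 75, Hub = 15*2 = 30, Shaft = 5*3 = 15.
Iteration 4: components of {Base,Bearing,Hub,Shaft} -> Panel = 75*2 = 150.
Iteration 5: components of {Panel} -> Cover = 150*5 = 750.
Iteration 6: components of {Cover} -> Nut = 750*3 = 2250.
Iteration 7: no further components; recursion stops.

5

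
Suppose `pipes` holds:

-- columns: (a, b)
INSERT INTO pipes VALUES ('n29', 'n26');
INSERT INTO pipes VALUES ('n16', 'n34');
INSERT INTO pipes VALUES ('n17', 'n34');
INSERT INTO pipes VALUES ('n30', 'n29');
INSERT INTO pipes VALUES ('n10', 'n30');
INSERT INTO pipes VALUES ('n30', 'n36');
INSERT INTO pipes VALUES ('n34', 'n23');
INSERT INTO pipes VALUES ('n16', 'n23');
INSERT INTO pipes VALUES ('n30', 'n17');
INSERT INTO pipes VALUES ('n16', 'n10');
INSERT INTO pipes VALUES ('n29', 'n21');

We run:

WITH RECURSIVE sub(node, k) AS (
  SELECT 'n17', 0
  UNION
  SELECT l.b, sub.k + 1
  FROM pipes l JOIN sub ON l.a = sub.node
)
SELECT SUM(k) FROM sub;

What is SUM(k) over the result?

3

Base: (n17, k=0).
Iteration 1: edges from {n17} -> (n34, k=1).
Iteration 2: edges from {n34} -> (n23, k=2).
Iteration 3: no outgoing edges from {n23}; recursion stops.
SUM(k) = 0 + 1 + 2 = 3.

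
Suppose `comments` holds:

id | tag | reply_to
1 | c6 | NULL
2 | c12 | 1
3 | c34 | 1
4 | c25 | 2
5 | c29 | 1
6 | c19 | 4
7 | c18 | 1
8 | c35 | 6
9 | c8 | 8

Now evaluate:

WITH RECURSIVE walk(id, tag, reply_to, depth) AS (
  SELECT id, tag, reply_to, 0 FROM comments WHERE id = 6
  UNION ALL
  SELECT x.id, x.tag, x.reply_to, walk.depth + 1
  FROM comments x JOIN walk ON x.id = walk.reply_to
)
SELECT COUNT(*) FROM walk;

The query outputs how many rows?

4

Base: id=6 (c19), reply_to=4, depth 0.
Iteration 1: join on id=4 -> c25 (id 4, reply_to=2, depth 1).
Iteration 2: join on id=2 -> c12 (id 2, reply_to=1, depth 2).
Iteration 3: join on id=1 -> c6 (id 1, reply_to=NULL, depth 3).
Iteration 4: reply_to is NULL; no match; recursion stops.
Total rows emitted: 4.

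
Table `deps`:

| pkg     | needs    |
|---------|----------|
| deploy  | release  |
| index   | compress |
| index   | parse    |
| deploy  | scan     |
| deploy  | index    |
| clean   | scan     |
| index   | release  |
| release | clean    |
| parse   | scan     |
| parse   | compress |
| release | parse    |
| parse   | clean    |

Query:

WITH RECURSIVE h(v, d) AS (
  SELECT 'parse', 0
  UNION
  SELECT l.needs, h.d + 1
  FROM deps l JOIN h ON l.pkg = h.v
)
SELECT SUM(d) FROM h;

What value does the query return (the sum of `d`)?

5

Base: (parse, d=0).
Iteration 1: edges from {parse} -> (clean, d=1), (compress, d=1), (scan, d=1).
Iteration 2: edges from {clean,compress,scan} -> (scan, d=2).
Iteration 3: no outgoing edges from {scan}; recursion stops.
SUM(d) = 0 + 1 + 1 + 1 + 2 = 5.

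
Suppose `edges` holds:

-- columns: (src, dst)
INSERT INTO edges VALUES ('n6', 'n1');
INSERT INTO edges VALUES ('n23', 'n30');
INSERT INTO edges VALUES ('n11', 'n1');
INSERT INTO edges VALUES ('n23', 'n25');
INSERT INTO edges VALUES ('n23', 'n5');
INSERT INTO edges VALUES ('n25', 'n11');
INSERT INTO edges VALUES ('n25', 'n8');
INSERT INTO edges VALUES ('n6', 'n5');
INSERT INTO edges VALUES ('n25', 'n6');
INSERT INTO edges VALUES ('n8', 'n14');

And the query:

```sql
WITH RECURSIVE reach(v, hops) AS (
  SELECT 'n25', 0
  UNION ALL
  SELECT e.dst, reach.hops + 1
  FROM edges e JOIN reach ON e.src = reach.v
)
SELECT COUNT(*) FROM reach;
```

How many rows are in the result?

Base: (n25, hops=0).
Iteration 1: edges from {n25} -> (n11, hops=1), (n6, hops=1), (n8, hops=1).
Iteration 2: edges from {n11,n6,n8} -> (n1, hops=2) x2, (n14, hops=2), (n5, hops=2). [UNION ALL keeps all 4 new rows, including repeats]
Iteration 3: no outgoing edges from {n1,n14,n5}; recursion stops.
Total rows emitted: 8.

8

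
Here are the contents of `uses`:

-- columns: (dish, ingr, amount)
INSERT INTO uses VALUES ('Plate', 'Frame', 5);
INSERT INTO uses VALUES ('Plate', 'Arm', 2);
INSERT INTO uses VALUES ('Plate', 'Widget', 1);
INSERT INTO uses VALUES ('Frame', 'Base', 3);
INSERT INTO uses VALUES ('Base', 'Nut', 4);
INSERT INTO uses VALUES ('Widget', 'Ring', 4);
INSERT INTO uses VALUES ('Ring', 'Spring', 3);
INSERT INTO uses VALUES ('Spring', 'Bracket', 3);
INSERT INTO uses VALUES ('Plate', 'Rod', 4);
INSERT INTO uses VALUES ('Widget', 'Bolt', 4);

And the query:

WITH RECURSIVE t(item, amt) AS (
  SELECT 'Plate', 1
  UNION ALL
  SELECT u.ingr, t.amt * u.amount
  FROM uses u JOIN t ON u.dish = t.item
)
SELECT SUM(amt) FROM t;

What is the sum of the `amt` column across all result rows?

Base: (Plate, amt=1).
Iteration 1: components of {Plate} -> Arm = 1*2 = 2, Frame = 1*5 = 5, Rod = 1*4 = 4, Widget = 1*1 = 1.
Iteration 2: components of {Arm,Frame,Rod,Widget} -> Base = 5*3 = 15, Bolt = 1*4 = 4, Ring = 1*4 = 4.
Iteration 3: components of {Base,Bolt,Ring} -> Nut = 15*4 = 60, Spring = 4*3 = 12.
Iteration 4: components of {Nut,Spring} -> Bracket = 12*3 = 36.
Iteration 5: no further components; recursion stops.
SUM(amt) = 1 + 5 + 2 + 1 + 4 + 15 + 4 + 4 + 60 + 12 + 36 = 144.

144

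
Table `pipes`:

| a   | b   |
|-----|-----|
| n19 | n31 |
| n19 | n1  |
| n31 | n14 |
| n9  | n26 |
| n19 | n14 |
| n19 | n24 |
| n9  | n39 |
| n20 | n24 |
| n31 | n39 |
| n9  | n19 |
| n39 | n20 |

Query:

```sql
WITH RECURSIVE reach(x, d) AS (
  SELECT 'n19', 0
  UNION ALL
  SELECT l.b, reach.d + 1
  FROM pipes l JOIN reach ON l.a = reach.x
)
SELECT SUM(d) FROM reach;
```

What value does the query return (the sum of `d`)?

Base: (n19, d=0).
Iteration 1: edges from {n19} -> (n1, d=1), (n14, d=1), (n24, d=1), (n31, d=1).
Iteration 2: edges from {n1,n14,n24,n31} -> (n14, d=2), (n39, d=2).
Iteration 3: edges from {n14,n39} -> (n20, d=3).
Iteration 4: edges from {n20} -> (n24, d=4).
Iteration 5: no outgoing edges from {n24}; recursion stops.
SUM(d) = 0 + 1 + 1 + 1 + 1 + 2 + 2 + 3 + 4 = 15.

15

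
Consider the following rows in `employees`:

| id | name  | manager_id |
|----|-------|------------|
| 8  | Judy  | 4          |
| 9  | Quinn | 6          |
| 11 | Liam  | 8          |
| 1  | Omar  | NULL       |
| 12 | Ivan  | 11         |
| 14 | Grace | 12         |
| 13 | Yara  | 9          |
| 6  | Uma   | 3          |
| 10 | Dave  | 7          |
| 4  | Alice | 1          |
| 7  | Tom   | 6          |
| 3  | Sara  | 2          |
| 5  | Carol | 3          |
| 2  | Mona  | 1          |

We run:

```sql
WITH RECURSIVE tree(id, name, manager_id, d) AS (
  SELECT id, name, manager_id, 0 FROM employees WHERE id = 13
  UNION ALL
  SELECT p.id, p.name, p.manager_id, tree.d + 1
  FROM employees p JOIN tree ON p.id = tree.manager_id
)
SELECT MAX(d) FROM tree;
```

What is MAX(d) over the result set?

5

Base: id=13 (Yara), manager_id=9, d 0.
Iteration 1: join on id=9 -> Quinn (id 9, manager_id=6, d 1).
Iteration 2: join on id=6 -> Uma (id 6, manager_id=3, d 2).
Iteration 3: join on id=3 -> Sara (id 3, manager_id=2, d 3).
Iteration 4: join on id=2 -> Mona (id 2, manager_id=1, d 4).
Iteration 5: join on id=1 -> Omar (id 1, manager_id=NULL, d 5).
Iteration 6: manager_id is NULL; no match; recursion stops.
d values: 0, 1, 2, 3, 4, 5; the maximum is 5.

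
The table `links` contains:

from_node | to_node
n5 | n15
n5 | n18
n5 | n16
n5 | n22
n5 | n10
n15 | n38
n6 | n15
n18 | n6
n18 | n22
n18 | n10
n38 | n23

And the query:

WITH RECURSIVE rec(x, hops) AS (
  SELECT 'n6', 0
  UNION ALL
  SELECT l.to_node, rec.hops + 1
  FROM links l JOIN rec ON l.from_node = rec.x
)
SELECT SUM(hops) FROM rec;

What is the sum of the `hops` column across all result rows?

6

Base: (n6, hops=0).
Iteration 1: edges from {n6} -> (n15, hops=1).
Iteration 2: edges from {n15} -> (n38, hops=2).
Iteration 3: edges from {n38} -> (n23, hops=3).
Iteration 4: no outgoing edges from {n23}; recursion stops.
SUM(hops) = 0 + 1 + 2 + 3 = 6.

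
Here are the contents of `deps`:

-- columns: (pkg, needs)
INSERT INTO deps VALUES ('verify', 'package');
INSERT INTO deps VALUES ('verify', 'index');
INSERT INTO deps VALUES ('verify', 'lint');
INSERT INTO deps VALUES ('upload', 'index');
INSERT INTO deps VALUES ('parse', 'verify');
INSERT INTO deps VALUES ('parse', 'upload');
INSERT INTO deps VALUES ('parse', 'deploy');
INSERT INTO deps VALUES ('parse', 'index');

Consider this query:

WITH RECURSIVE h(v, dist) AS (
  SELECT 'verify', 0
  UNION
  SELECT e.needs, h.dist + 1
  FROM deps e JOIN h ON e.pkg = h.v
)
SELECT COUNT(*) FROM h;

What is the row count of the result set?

4

Base: (verify, dist=0).
Iteration 1: edges from {verify} -> (index, dist=1), (lint, dist=1), (package, dist=1).
Iteration 2: no outgoing edges from {index,lint,package}; recursion stops.
Total rows emitted: 4.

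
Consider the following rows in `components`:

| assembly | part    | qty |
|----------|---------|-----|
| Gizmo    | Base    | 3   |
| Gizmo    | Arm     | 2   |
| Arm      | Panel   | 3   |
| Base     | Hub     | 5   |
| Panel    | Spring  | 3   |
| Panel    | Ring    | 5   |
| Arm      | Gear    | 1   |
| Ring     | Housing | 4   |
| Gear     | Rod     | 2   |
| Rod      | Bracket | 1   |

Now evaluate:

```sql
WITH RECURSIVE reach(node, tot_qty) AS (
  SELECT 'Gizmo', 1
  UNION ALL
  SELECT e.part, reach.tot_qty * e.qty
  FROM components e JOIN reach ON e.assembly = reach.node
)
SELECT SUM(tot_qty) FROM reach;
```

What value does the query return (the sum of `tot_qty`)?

Base: (Gizmo, tot_qty=1).
Iteration 1: components of {Gizmo} -> Arm = 1*2 = 2, Base = 1*3 = 3.
Iteration 2: components of {Arm,Base} -> Gear = 2*1 = 2, Hub = 3*5 = 15, Panel = 2*3 = 6.
Iteration 3: components of {Gear,Hub,Panel} -> Ring = 6*5 = 30, Rod = 2*2 = 4, Spring = 6*3 = 18.
Iteration 4: components of {Ring,Rod,Spring} -> Bracket = 4*1 = 4, Housing = 30*4 = 120.
Iteration 5: no further components; recursion stops.
SUM(tot_qty) = 1 + 3 + 2 + 15 + 6 + 2 + 18 + 30 + 4 + 120 + 4 = 205.

205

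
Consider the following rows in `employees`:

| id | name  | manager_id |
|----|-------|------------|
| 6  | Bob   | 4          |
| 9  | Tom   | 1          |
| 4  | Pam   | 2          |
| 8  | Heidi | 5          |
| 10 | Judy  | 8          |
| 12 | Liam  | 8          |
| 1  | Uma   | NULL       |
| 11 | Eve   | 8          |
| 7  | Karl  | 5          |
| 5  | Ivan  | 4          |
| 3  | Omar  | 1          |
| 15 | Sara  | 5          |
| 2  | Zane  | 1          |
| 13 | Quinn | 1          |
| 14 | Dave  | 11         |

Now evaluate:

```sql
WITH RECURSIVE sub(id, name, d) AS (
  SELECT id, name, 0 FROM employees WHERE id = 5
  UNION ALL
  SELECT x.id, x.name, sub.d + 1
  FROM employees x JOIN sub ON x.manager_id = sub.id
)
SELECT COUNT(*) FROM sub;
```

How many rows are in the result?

8

Base: id=5 (Ivan) at d 0.
Iteration 1: rows with manager_id in {5} -> Karl (id 7, d 1), Heidi (id 8, d 1), Sara (id 15, d 1).
Iteration 2: rows with manager_id in {7,8,15} -> Judy (id 10, d 2), Eve (id 11, d 2), Liam (id 12, d 2).
Iteration 3: rows with manager_id in {10,11,12} -> Dave (id 14, d 3).
Iteration 4: no rows with manager_id in {14}; recursion stops.
Total rows emitted: 8.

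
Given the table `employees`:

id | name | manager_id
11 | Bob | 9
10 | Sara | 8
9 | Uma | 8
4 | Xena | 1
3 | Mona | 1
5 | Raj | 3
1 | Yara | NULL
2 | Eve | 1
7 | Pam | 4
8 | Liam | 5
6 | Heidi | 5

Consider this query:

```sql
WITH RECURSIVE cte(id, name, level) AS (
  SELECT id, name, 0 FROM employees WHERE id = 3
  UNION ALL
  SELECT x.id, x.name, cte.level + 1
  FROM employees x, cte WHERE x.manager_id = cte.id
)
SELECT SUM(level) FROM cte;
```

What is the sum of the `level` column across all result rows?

15

Base: id=3 (Mona) at level 0.
Iteration 1: rows with manager_id in {3} -> Raj (id 5, level 1).
Iteration 2: rows with manager_id in {5} -> Heidi (id 6, level 2), Liam (id 8, level 2).
Iteration 3: rows with manager_id in {6,8} -> Uma (id 9, level 3), Sara (id 10, level 3).
Iteration 4: rows with manager_id in {9,10} -> Bob (id 11, level 4).
Iteration 5: no rows with manager_id in {11}; recursion stops.
SUM(level) = 0 + 1 + 2 + 2 + 3 + 3 + 4 = 15.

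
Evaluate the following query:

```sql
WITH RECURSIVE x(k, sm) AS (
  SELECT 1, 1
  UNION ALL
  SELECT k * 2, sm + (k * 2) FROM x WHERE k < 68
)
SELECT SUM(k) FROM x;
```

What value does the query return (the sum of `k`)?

Base: k=1, sm=1.
Iteration 1: 1 < 68 holds -> k = 1 * 2 = 2, sm = 1 + 2 = 3.
Iteration 2: 2 < 68 holds -> k = 2 * 2 = 4, sm = 3 + 4 = 7.
Iteration 3: 4 < 68 holds -> k = 4 * 2 = 8, sm = 7 + 8 = 15.
Iteration 4: 8 < 68 holds -> k = 8 * 2 = 16, sm = 15 + 16 = 31.
Iteration 5: 16 < 68 holds -> k = 16 * 2 = 32, sm = 31 + 32 = 63.
Iteration 6: 32 < 68 holds -> k = 32 * 2 = 64, sm = 63 + 64 = 127.
Iteration 7: 64 < 68 holds -> k = 64 * 2 = 128, sm = 127 + 128 = 255.
Iteration 8: 128 < 68 fails; recursion stops.
SUM(k) = 1 + 2 + 4 + 8 + 16 + 32 + 64 + 128 = 255.

255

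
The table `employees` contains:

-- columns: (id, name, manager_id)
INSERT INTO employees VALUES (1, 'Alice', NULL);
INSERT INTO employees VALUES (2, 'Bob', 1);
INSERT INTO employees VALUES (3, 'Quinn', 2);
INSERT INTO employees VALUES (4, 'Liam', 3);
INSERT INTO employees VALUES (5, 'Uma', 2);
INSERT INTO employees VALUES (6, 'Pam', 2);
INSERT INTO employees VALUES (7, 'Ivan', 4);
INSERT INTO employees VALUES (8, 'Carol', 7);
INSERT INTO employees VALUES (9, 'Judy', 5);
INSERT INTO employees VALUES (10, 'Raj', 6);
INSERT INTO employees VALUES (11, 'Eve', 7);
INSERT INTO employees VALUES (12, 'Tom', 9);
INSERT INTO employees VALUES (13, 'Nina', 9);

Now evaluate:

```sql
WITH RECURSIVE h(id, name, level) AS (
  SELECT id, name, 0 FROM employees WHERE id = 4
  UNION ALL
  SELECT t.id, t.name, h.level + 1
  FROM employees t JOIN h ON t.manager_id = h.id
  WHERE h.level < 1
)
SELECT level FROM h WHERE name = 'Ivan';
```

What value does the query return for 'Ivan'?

Base: id=4 (Liam) at level 0.
Iteration 1: rows with manager_id in {4} -> Ivan (id 7, level 1).
Iteration 2: level < 1 fails for all current rows; recursion stops.

1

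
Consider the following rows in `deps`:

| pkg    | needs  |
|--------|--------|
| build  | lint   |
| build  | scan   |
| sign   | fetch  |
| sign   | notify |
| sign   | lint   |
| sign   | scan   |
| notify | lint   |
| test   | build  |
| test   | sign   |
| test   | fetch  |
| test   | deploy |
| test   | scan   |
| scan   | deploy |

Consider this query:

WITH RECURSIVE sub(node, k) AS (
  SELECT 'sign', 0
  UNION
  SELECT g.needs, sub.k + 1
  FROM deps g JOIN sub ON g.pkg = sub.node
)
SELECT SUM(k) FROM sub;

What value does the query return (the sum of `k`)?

8

Base: (sign, k=0).
Iteration 1: edges from {sign} -> (fetch, k=1), (lint, k=1), (notify, k=1), (scan, k=1).
Iteration 2: edges from {fetch,lint,notify,scan} -> (deploy, k=2), (lint, k=2).
Iteration 3: no outgoing edges from {deploy,lint}; recursion stops.
SUM(k) = 0 + 1 + 1 + 1 + 1 + 2 + 2 = 8.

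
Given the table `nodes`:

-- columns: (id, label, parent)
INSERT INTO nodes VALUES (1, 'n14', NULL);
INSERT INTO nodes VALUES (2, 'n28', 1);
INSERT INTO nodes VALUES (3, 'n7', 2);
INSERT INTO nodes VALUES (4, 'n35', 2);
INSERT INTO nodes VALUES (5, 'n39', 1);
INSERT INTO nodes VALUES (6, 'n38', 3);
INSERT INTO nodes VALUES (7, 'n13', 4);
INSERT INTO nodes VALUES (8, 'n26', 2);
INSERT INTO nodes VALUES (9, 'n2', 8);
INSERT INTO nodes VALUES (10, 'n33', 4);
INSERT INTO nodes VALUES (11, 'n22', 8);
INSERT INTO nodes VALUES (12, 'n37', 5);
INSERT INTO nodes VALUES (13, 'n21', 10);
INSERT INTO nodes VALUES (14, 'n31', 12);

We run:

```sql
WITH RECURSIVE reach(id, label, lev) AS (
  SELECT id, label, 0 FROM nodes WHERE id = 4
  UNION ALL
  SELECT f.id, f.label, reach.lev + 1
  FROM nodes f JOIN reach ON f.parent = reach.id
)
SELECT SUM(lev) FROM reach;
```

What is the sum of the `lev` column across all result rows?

4

Base: id=4 (n35) at lev 0.
Iteration 1: rows with parent in {4} -> n13 (id 7, lev 1), n33 (id 10, lev 1).
Iteration 2: rows with parent in {7,10} -> n21 (id 13, lev 2).
Iteration 3: no rows with parent in {13}; recursion stops.
SUM(lev) = 0 + 1 + 1 + 2 = 4.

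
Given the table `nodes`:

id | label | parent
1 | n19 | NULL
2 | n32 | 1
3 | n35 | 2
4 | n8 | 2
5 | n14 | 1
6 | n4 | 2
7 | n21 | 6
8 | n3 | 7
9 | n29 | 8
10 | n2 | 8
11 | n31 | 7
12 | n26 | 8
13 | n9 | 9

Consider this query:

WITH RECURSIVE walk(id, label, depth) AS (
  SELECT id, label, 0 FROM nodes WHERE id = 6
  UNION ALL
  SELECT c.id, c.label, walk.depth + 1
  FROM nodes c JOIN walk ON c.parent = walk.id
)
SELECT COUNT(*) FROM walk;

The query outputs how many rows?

Base: id=6 (n4) at depth 0.
Iteration 1: rows with parent in {6} -> n21 (id 7, depth 1).
Iteration 2: rows with parent in {7} -> n3 (id 8, depth 2), n31 (id 11, depth 2).
Iteration 3: rows with parent in {8,11} -> n29 (id 9, depth 3), n2 (id 10, depth 3), n26 (id 12, depth 3).
Iteration 4: rows with parent in {9,10,12} -> n9 (id 13, depth 4).
Iteration 5: no rows with parent in {13}; recursion stops.
Total rows emitted: 8.

8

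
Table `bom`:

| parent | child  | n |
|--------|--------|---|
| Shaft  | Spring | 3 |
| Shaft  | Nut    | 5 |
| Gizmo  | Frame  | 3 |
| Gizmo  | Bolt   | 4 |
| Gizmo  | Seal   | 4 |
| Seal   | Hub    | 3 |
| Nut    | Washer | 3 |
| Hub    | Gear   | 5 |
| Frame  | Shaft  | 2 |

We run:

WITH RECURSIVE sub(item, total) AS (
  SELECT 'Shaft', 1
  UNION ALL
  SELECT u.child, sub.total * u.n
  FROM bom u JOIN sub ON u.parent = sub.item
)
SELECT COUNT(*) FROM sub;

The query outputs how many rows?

4

Base: (Shaft, total=1).
Iteration 1: components of {Shaft} -> Nut = 1*5 = 5, Spring = 1*3 = 3.
Iteration 2: components of {Nut,Spring} -> Washer = 5*3 = 15.
Iteration 3: no further components; recursion stops.
Total rows emitted: 4.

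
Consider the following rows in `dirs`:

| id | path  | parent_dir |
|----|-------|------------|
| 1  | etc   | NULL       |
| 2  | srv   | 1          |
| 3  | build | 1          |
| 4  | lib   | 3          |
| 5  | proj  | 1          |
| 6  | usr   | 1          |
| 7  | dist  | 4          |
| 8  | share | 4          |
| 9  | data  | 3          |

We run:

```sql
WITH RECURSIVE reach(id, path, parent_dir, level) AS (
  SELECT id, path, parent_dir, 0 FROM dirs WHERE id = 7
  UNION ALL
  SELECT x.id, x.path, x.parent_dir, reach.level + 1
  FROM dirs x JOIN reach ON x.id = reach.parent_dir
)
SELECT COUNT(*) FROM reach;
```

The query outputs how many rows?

Base: id=7 (dist), parent_dir=4, level 0.
Iteration 1: join on id=4 -> lib (id 4, parent_dir=3, level 1).
Iteration 2: join on id=3 -> build (id 3, parent_dir=1, level 2).
Iteration 3: join on id=1 -> etc (id 1, parent_dir=NULL, level 3).
Iteration 4: parent_dir is NULL; no match; recursion stops.
Total rows emitted: 4.

4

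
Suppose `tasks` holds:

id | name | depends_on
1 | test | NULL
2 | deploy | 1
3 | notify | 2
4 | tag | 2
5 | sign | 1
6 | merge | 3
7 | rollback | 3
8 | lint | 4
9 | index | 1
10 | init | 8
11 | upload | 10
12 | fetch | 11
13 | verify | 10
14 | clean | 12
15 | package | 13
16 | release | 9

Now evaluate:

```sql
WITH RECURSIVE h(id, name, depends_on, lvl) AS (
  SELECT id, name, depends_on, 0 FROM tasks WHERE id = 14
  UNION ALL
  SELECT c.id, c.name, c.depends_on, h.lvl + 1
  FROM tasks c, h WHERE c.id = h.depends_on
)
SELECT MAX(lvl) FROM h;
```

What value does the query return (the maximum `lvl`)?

Base: id=14 (clean), depends_on=12, lvl 0.
Iteration 1: join on id=12 -> fetch (id 12, depends_on=11, lvl 1).
Iteration 2: join on id=11 -> upload (id 11, depends_on=10, lvl 2).
Iteration 3: join on id=10 -> init (id 10, depends_on=8, lvl 3).
Iteration 4: join on id=8 -> lint (id 8, depends_on=4, lvl 4).
Iteration 5: join on id=4 -> tag (id 4, depends_on=2, lvl 5).
Iteration 6: join on id=2 -> deploy (id 2, depends_on=1, lvl 6).
Iteration 7: join on id=1 -> test (id 1, depends_on=NULL, lvl 7).
Iteration 8: depends_on is NULL; no match; recursion stops.
lvl values: 0, 1, 2, 3, 4, 5, 6, 7; the maximum is 7.

7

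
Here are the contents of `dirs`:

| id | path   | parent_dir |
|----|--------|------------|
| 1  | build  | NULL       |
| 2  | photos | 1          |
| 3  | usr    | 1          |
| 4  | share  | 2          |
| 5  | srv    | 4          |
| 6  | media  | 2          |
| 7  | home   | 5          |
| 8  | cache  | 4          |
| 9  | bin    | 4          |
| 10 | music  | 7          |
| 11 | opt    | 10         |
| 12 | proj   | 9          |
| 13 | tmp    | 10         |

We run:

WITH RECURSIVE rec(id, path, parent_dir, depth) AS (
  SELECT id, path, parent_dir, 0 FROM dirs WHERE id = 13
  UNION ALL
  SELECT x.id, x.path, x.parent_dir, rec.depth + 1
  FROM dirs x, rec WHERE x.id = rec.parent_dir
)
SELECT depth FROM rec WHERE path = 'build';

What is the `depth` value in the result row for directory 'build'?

Base: id=13 (tmp), parent_dir=10, depth 0.
Iteration 1: join on id=10 -> music (id 10, parent_dir=7, depth 1).
Iteration 2: join on id=7 -> home (id 7, parent_dir=5, depth 2).
Iteration 3: join on id=5 -> srv (id 5, parent_dir=4, depth 3).
Iteration 4: join on id=4 -> share (id 4, parent_dir=2, depth 4).
Iteration 5: join on id=2 -> photos (id 2, parent_dir=1, depth 5).
Iteration 6: join on id=1 -> build (id 1, parent_dir=NULL, depth 6).
Iteration 7: parent_dir is NULL; no match; recursion stops.

6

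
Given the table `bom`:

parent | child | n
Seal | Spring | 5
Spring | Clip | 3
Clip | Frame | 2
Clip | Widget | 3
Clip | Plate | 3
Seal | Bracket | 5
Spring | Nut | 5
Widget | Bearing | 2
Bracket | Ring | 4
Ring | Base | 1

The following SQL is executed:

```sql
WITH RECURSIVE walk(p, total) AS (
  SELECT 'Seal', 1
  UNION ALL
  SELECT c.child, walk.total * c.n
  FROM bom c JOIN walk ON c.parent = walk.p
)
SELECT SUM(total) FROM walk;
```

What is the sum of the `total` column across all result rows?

Base: (Seal, total=1).
Iteration 1: components of {Seal} -> Bracket = 1*5 = 5, Spring = 1*5 = 5.
Iteration 2: components of {Bracket,Spring} -> Clip = 5*3 = 15, Nut = 5*5 = 25, Ring = 5*4 = 20.
Iteration 3: components of {Clip,Nut,Ring} -> Base = 20*1 = 20, Frame = 15*2 = 30, Plate = 15*3 = 45, Widget = 15*3 = 45.
Iteration 4: components of {Base,Frame,Plate,Widget} -> Bearing = 45*2 = 90.
Iteration 5: no further components; recursion stops.
SUM(total) = 1 + 5 + 5 + 15 + 25 + 20 + 30 + 45 + 45 + 20 + 90 = 301.

301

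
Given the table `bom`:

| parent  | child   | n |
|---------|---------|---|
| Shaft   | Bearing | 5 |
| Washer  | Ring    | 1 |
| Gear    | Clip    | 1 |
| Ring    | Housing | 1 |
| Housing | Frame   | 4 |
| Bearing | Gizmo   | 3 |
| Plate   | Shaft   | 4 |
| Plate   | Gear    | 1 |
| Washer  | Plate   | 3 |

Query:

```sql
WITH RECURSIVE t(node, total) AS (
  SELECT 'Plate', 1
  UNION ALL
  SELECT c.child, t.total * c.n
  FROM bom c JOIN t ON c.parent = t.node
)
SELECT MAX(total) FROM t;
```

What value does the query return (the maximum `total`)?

Base: (Plate, total=1).
Iteration 1: components of {Plate} -> Gear = 1*1 = 1, Shaft = 1*4 = 4.
Iteration 2: components of {Gear,Shaft} -> Bearing = 4*5 = 20, Clip = 1*1 = 1.
Iteration 3: components of {Bearing,Clip} -> Gizmo = 20*3 = 60.
Iteration 4: no further components; recursion stops.
total values: 1, 4, 1, 20, 1, 60; the maximum is 60.

60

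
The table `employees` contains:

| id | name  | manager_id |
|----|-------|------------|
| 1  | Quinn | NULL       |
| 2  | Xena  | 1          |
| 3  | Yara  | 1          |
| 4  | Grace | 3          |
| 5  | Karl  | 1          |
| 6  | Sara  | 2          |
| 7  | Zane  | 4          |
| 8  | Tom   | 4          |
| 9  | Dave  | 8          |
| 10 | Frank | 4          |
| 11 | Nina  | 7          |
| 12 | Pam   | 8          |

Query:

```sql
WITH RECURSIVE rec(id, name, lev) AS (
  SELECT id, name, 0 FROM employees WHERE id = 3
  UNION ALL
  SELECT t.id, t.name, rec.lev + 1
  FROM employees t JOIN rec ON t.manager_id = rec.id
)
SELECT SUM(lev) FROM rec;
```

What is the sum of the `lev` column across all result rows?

Base: id=3 (Yara) at lev 0.
Iteration 1: rows with manager_id in {3} -> Grace (id 4, lev 1).
Iteration 2: rows with manager_id in {4} -> Zane (id 7, lev 2), Tom (id 8, lev 2), Frank (id 10, lev 2).
Iteration 3: rows with manager_id in {7,8,10} -> Dave (id 9, lev 3), Nina (id 11, lev 3), Pam (id 12, lev 3).
Iteration 4: no rows with manager_id in {9,11,12}; recursion stops.
SUM(lev) = 0 + 1 + 2 + 2 + 2 + 3 + 3 + 3 = 16.

16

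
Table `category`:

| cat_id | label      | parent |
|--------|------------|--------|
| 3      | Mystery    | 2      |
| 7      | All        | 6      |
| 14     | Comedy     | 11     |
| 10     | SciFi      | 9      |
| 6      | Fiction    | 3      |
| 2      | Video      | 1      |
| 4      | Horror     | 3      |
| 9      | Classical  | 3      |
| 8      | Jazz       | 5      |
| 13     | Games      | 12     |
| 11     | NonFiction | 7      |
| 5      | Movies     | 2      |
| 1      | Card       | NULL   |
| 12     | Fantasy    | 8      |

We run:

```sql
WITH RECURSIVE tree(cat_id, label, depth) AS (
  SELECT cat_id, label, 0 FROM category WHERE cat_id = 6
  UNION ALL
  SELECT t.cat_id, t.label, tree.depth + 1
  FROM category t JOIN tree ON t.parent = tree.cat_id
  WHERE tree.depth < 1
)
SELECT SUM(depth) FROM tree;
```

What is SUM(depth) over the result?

Base: cat_id=6 (Fiction) at depth 0.
Iteration 1: rows with parent in {6} -> All (id 7, depth 1).
Iteration 2: depth < 1 fails for all current rows; recursion stops.
SUM(depth) = 0 + 1 = 1.

1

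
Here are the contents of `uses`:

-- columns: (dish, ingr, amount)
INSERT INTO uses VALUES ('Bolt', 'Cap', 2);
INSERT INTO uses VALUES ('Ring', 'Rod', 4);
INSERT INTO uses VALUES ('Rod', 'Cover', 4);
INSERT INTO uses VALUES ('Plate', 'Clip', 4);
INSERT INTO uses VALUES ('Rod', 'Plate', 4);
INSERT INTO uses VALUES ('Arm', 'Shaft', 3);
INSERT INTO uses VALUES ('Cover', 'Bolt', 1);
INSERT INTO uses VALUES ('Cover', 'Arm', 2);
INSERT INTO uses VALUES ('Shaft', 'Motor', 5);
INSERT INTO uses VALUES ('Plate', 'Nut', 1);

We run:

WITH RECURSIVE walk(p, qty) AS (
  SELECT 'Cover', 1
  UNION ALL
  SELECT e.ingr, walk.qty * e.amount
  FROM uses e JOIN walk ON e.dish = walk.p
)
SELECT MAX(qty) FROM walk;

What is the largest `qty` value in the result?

30

Base: (Cover, qty=1).
Iteration 1: components of {Cover} -> Arm = 1*2 = 2, Bolt = 1*1 = 1.
Iteration 2: components of {Arm,Bolt} -> Cap = 1*2 = 2, Shaft = 2*3 = 6.
Iteration 3: components of {Cap,Shaft} -> Motor = 6*5 = 30.
Iteration 4: no further components; recursion stops.
qty values: 1, 1, 2, 2, 6, 30; the maximum is 30.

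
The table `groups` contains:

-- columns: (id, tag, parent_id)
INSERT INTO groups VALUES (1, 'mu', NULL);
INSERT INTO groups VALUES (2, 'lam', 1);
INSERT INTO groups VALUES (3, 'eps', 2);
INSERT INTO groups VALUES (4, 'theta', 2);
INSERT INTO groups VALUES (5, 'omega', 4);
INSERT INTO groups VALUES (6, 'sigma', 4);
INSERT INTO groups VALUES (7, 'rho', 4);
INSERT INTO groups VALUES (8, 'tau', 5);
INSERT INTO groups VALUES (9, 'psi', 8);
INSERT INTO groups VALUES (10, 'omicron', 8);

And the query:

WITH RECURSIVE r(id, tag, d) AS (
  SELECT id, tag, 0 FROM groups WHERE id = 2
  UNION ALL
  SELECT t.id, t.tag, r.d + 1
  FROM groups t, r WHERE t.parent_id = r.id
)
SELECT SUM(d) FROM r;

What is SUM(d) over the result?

Base: id=2 (lam) at d 0.
Iteration 1: rows with parent_id in {2} -> eps (id 3, d 1), theta (id 4, d 1).
Iteration 2: rows with parent_id in {3,4} -> omega (id 5, d 2), sigma (id 6, d 2), rho (id 7, d 2).
Iteration 3: rows with parent_id in {5,6,7} -> tau (id 8, d 3).
Iteration 4: rows with parent_id in {8} -> psi (id 9, d 4), omicron (id 10, d 4).
Iteration 5: no rows with parent_id in {9,10}; recursion stops.
SUM(d) = 0 + 1 + 1 + 2 + 2 + 2 + 3 + 4 + 4 = 19.

19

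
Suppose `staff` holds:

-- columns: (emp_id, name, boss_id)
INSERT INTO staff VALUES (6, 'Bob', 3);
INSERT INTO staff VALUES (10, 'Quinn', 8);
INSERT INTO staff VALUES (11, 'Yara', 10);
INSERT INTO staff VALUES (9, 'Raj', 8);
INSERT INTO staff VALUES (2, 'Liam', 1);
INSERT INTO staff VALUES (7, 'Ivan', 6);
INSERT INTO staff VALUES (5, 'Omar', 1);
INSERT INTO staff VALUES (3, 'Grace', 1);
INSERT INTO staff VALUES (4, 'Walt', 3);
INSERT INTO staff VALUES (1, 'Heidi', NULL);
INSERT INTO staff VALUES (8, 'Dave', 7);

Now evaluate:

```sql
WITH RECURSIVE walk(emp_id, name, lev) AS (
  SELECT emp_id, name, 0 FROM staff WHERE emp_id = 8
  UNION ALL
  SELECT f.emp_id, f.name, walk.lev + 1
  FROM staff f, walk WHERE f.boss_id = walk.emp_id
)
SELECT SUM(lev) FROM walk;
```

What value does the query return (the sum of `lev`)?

Base: emp_id=8 (Dave) at lev 0.
Iteration 1: rows with boss_id in {8} -> Raj (id 9, lev 1), Quinn (id 10, lev 1).
Iteration 2: rows with boss_id in {9,10} -> Yara (id 11, lev 2).
Iteration 3: no rows with boss_id in {11}; recursion stops.
SUM(lev) = 0 + 1 + 1 + 2 = 4.

4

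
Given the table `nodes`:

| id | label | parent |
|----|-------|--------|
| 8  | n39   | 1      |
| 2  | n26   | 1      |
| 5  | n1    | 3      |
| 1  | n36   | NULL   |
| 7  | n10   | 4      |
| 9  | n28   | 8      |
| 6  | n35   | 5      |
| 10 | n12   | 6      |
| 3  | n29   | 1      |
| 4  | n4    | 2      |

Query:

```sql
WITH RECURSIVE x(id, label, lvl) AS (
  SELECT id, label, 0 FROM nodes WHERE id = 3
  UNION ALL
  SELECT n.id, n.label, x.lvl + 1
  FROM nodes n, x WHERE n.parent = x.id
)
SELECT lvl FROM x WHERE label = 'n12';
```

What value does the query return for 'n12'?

Base: id=3 (n29) at lvl 0.
Iteration 1: rows with parent in {3} -> n1 (id 5, lvl 1).
Iteration 2: rows with parent in {5} -> n35 (id 6, lvl 2).
Iteration 3: rows with parent in {6} -> n12 (id 10, lvl 3).
Iteration 4: no rows with parent in {10}; recursion stops.

3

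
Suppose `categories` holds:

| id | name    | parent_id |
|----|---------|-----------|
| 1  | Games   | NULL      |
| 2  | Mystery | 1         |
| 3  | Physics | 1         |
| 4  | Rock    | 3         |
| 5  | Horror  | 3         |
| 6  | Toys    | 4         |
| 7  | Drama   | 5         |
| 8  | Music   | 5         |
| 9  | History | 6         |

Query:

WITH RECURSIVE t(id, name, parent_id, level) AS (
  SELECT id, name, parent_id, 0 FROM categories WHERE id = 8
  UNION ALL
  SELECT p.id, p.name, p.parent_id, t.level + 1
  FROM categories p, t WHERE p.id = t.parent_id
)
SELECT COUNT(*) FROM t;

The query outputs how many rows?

Base: id=8 (Music), parent_id=5, level 0.
Iteration 1: join on id=5 -> Horror (id 5, parent_id=3, level 1).
Iteration 2: join on id=3 -> Physics (id 3, parent_id=1, level 2).
Iteration 3: join on id=1 -> Games (id 1, parent_id=NULL, level 3).
Iteration 4: parent_id is NULL; no match; recursion stops.
Total rows emitted: 4.

4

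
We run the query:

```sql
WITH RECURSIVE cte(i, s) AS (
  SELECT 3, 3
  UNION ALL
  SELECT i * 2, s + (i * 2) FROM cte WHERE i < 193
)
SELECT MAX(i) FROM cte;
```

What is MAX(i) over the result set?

Base: i=3, s=3.
Iteration 1: 3 < 193 holds -> i = 3 * 2 = 6, s = 3 + 6 = 9.
Iteration 2: 6 < 193 holds -> i = 6 * 2 = 12, s = 9 + 12 = 21.
Iteration 3: 12 < 193 holds -> i = 12 * 2 = 24, s = 21 + 24 = 45.
Iteration 4: 24 < 193 holds -> i = 24 * 2 = 48, s = 45 + 48 = 93.
Iteration 5: 48 < 193 holds -> i = 48 * 2 = 96, s = 93 + 96 = 189.
Iteration 6: 96 < 193 holds -> i = 96 * 2 = 192, s = 189 + 192 = 381.
Iteration 7: 192 < 193 holds -> i = 192 * 2 = 384, s = 381 + 384 = 765.
Iteration 8: 384 < 193 fails; recursion stops.
i values: 3, 6, 12, 24, 48, 96, 192, 384; the maximum is 384.

384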